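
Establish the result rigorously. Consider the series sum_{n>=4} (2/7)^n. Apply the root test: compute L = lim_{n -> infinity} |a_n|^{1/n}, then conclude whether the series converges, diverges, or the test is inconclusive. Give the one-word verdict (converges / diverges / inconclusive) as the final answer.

Let a_n denote the general term. Form |a_n|^(1/n) and simplify:
|a_n|^(1/n) = 2/7
Take the limit as n -> infinity: L = 2/7.
Since L = 2/7 < 1, the root test implies convergence.

converges


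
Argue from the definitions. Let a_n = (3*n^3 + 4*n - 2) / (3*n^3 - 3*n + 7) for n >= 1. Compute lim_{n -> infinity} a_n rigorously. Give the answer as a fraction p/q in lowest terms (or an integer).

Divide numerator and denominator by n^3, the highest power:
numerator / n^3 = 3 + 4/n^2 - 2/n^3
denominator / n^3 = 3 - 3/n^2 + 7/n^3
As n -> infinity, all terms of the form c/n^k (k >= 1) tend to 0.
So numerator / n^3 -> 3 and denominator / n^3 -> 3.
Therefore lim a_n = 1.

1


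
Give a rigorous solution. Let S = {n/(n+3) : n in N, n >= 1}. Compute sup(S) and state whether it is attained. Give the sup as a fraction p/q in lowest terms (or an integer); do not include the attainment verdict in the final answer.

Analysis:
- Values: 1/4, 2/5, 1/2, 4/7, ... strictly increasing.
- Minimum is 1/4 (n=1); inf = 1/4 (attained).
- n/(n+3) = 1 - 3/(n+3) -> 1 from below as n -> infinity, and never equals 1.
- So sup = 1 (not attained).
Conclusion: sup(S) = 1, not attained in S.

1


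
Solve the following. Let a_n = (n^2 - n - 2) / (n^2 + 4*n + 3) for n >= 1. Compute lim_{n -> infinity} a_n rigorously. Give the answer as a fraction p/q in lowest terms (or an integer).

Divide numerator and denominator by n^2, the highest power:
numerator / n^2 = 1 - 1/n - 2/n^2
denominator / n^2 = 1 + 4/n + 3/n^2
As n -> infinity, all terms of the form c/n^k (k >= 1) tend to 0.
So numerator / n^2 -> 1 and denominator / n^2 -> 1.
Therefore lim a_n = 1.

1


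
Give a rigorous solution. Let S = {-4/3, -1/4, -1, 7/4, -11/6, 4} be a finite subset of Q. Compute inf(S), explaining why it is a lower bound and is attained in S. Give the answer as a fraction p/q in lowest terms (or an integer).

S is finite, so inf(S) = min(S).
Sorted increasing:
-11/6, -4/3, -1, -1/4, 7/4, 4
The extremum is -11/6.
For every x in S, x >= -11/6. And -11/6 is in S, so it is attained.
Therefore inf(S) = -11/6.

-11/6


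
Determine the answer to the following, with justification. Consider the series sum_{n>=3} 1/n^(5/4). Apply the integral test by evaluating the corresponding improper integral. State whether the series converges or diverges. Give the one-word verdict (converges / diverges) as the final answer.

Let f(x) = x^(-5/4). Then f is positive, continuous, and decreasing on [3, infinity), so the integral test applies.
Compute the improper integral int_{3}^infinity f(x) dx:
  antiderivative F(x) = -4/x^(1/4).
  As x -> infinity, F(x) -> 0 (since p = 5/4 > 1).
  So int = F(infinity) - F(3) = 0 - (-4*3^(3/4)/3) = 4*3^(3/4)/3.
  Finite, so by the integral test, the series converges.

converges


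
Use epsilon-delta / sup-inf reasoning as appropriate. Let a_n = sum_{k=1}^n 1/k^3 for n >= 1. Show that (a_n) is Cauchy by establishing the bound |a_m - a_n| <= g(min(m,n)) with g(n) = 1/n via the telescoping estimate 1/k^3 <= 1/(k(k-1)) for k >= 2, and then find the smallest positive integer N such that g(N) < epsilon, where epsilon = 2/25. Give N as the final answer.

For m > n >= 1: |a_m - a_n| = sum_{k=n+1}^m 1/k^3.
Use 1/k^3 <= 1/(k(k-1)) = 1/(k-1) - 1/k for k >= 2 (which holds since k^3 >= k^2 >= k(k-1) for k >= 2):
sum_{k=n+1}^m 1/k^3 <= sum_{k=n+1}^m (1/(k-1) - 1/k) = 1/n - 1/m <= 1/n.
By symmetry the same bound holds with n,m swapped, so |a_m - a_n| <= 1/min(m,n) = g(min(m,n)). Since g(n) -> 0, (a_n) is Cauchy.
Now solve g(N) < 2/25: 1/N < 2/25 <=> N > 1/(2/25) = 25/2.
The smallest integer strictly greater than 25/2 is N = 13.
Check: g(13) = 1/13 < 2/25; g(12) = 1/12 >= 2/25. So N = 13.

13


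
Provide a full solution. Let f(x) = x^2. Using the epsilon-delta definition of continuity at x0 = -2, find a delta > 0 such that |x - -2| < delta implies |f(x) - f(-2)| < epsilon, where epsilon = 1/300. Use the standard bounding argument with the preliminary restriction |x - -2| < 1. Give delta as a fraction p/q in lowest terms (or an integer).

Factor: |x^2 - (-2)^2| = |x - -2| * |x + -2|.
Impose |x - -2| < 1 first. Then |x + -2| = |(x - -2) + 2*(-2)| <= |x - -2| + 2*|-2| < 1 + 4 = 5.
So |x^2 - (-2)^2| < delta * 5.
We need delta * 5 <= 1/300, i.e. delta <= 1/300/5 = 1/1500.
Since 1/1500 < 1, this is tighter than 1; take delta = 1/1500.
So delta = 1/1500 works.

1/1500


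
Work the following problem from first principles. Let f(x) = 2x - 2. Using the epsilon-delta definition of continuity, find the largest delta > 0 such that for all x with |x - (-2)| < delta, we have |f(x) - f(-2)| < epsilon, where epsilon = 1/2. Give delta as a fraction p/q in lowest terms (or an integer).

We compute f(-2) = 2*(-2) - 2 = -6.
|f(x) - f(-2)| = |2x - 2 - (-6)| = |2(x - (-2))| = 2|x - (-2)|.
We need 2|x - (-2)| < 1/2, i.e. |x - (-2)| < 1/2 / 2 = 1/4.
So any delta <= 1/4 works. Conversely, if delta > 1/4, then x = -2 + 1/4 satisfies |x - (-2)| = 1/4 < delta but |f(x) - f(-2)| = 2 * 1/4 = 1/2, which is not < 1/2; so no larger delta works.
Hence the largest such delta is 1/4.

1/4


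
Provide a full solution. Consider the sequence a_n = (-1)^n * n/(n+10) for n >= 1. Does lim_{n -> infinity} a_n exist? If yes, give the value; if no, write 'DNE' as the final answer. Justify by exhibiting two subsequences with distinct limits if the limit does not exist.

Examine the behaviour of a_n along subsequences.
a_{2k} = 2k/(2k+10) -> 1. a_{2k+1} = -(2k+1)/(2k+11) -> -1.
Since these two subsequential limits are 1 and -1, distinct, the full sequence cannot converge (a convergent sequence has all subsequences tending to the same limit). So lim a_n does not exist.

DNE


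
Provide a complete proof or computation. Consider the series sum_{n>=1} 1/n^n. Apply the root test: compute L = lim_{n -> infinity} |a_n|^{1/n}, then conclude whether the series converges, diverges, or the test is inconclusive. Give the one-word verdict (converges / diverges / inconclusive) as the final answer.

Let a_n denote the general term. Form |a_n|^(1/n) and simplify:
|a_n|^(1/n) = 1/n
Take the limit as n -> infinity: L = 0.
Since L = 0 < 1, the root test implies convergence.

converges


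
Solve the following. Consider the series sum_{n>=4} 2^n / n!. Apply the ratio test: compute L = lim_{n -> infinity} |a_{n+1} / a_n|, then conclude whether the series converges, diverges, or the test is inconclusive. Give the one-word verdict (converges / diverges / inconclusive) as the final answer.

Let a_n denote the general term. Form the ratio a_{n+1}/a_n and simplify:
a_{n+1}/a_n = 2/(n + 1)
Take the limit as n -> infinity: L = 0.
Since L = 0 < 1, the ratio test implies the series converges.

converges


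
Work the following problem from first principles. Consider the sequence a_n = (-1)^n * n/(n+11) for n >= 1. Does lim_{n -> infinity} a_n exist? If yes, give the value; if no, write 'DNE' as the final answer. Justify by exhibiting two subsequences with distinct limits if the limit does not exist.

Examine the behaviour of a_n along subsequences.
a_{2k} = 2k/(2k+11) -> 1. a_{2k+1} = -(2k+1)/(2k+12) -> -1.
Since these two subsequential limits are 1 and -1, distinct, the full sequence cannot converge (a convergent sequence has all subsequences tending to the same limit). So lim a_n does not exist.

DNE


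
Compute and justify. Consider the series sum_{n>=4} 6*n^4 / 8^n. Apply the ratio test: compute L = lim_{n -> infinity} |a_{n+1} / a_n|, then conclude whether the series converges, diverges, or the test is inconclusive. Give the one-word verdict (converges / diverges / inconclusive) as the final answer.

Let a_n denote the general term. Form the ratio a_{n+1}/a_n and simplify:
a_{n+1}/a_n = (n + 1)^4/(8*n^4)
Take the limit as n -> infinity: L = 1/8.
Since L = 1/8 < 1, the ratio test implies the series converges.

converges


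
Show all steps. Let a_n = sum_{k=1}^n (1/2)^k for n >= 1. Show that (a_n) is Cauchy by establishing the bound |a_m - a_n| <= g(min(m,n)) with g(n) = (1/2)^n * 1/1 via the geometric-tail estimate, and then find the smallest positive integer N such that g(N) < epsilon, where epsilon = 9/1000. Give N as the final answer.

For m > n >= 1: |a_m - a_n| = sum_{k=n+1}^m (1/2)^k < sum_{k=n+1}^infinity (1/2)^k = (1/2)^(n+1) / (1 - 1/2) = (1/2)^n * (1/2) * (2/1) = (1/2)^n * 1/1.
So g(n) = (1/2)^n / 1. Since g(n) -> 0, (a_n) is Cauchy.
Now solve g(N) < 9/1000: (1/2)^N / 1 < 9/1000 <=> 2^N > 1 / (1 * 9/1000) = 1000/9.
Check powers of 2: 2^6 = 64 <= 1000/9, 2^7 = 128 > 1000/9.
So the smallest such N is 7. Check: g(7) = 1/(1 * 128) = 1/128 < 9/1000.

7


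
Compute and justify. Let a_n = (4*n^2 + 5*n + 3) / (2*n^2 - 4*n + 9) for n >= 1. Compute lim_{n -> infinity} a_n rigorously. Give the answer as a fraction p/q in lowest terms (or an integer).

Divide numerator and denominator by n^2, the highest power:
numerator / n^2 = 4 + 5/n + 3/n^2
denominator / n^2 = 2 - 4/n + 9/n^2
As n -> infinity, all terms of the form c/n^k (k >= 1) tend to 0.
So numerator / n^2 -> 4 and denominator / n^2 -> 2.
Therefore lim a_n = 2.

2


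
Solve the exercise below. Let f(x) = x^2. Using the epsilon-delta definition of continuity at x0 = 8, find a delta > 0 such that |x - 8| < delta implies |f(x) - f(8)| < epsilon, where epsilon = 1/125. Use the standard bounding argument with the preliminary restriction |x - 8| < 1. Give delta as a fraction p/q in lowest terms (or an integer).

Factor: |x^2 - (8)^2| = |x - 8| * |x + 8|.
Impose |x - 8| < 1 first. Then |x + 8| = |(x - 8) + 2*(8)| <= |x - 8| + 2*|8| < 1 + 16 = 17.
So |x^2 - (8)^2| < delta * 17.
We need delta * 17 <= 1/125, i.e. delta <= 1/125/17 = 1/2125.
Since 1/2125 < 1, this is tighter than 1; take delta = 1/2125.
So delta = 1/2125 works.

1/2125


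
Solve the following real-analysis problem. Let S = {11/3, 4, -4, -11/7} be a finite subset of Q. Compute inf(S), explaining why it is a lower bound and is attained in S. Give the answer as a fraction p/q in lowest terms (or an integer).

S is finite, so inf(S) = min(S).
Sorted increasing:
-4, -11/7, 11/3, 4
The extremum is -4.
For every x in S, x >= -4. And -4 is in S, so it is attained.
Therefore inf(S) = -4.

-4


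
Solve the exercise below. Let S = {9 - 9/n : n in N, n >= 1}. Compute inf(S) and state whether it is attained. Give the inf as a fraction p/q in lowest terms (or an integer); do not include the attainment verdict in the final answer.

Analysis:
- Values: 0, 9/2, 6, 27/4, ... strictly increasing.
- Minimum is 0 (n=1); inf = 0 (attained).
- 9 - 9/n -> 9 from below; sup = 9, not attained.
Conclusion: inf(S) = 0, attained in S.

0


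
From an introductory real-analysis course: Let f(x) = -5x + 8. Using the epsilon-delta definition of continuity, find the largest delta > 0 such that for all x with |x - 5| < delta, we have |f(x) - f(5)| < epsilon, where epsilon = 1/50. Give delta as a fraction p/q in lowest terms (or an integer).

We compute f(5) = -5*(5) + 8 = -17.
|f(x) - f(5)| = |-5x + 8 - (-17)| = |-5(x - 5)| = 5|x - 5|.
We need 5|x - 5| < 1/50, i.e. |x - 5| < 1/50 / 5 = 1/250.
So any delta <= 1/250 works. Conversely, if delta > 1/250, then x = 5 + 1/250 satisfies |x - 5| = 1/250 < delta but |f(x) - f(5)| = 5 * 1/250 = 1/50, which is not < 1/50; so no larger delta works.
Hence the largest such delta is 1/250.

1/250


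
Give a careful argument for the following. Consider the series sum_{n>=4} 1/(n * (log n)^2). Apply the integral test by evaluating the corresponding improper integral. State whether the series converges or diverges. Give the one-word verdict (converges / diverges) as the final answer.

Let f(x) = 1/(x*log(x)^2). Then f is positive, continuous, and decreasing on [4, infinity), so the integral test applies.
Compute the improper integral int_{4}^infinity f(x) dx:
  antiderivative F(x) = -1/log(x).
  F(x) -> 0 as x -> infinity.  int = 0 - F(4) = 1/log(4) < infinity. By the integral test, the series converges.

converges


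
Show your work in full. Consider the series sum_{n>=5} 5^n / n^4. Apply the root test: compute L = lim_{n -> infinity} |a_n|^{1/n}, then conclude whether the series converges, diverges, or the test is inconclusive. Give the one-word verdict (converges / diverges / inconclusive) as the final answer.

Let a_n denote the general term. Form |a_n|^(1/n) and simplify:
|a_n|^(1/n) = 5/n^(4/n)
Take the limit as n -> infinity: L = 5.
Since L = 5 > 1, the root test implies divergence.

diverges


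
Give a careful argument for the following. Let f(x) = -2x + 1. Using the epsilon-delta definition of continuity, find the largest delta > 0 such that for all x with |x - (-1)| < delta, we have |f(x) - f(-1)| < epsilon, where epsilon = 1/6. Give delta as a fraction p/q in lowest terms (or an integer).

We compute f(-1) = -2*(-1) + 1 = 3.
|f(x) - f(-1)| = |-2x + 1 - (3)| = |-2(x - (-1))| = 2|x - (-1)|.
We need 2|x - (-1)| < 1/6, i.e. |x - (-1)| < 1/6 / 2 = 1/12.
So any delta <= 1/12 works. Conversely, if delta > 1/12, then x = -1 + 1/12 satisfies |x - (-1)| = 1/12 < delta but |f(x) - f(-1)| = 2 * 1/12 = 1/6, which is not < 1/6; so no larger delta works.
Hence the largest such delta is 1/12.

1/12


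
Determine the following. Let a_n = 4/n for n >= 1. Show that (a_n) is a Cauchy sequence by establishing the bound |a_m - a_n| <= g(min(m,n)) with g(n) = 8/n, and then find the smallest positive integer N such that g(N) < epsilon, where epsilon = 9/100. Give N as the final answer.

For any m, n >= 1, by the triangle inequality:
|a_m - a_n| = |4/m - 4/n| <= 4*1/m + 4*1/n <= 8/min(m,n).
So g(n) = 8/n bounds the Cauchy difference. Since g(n) -> 0, (a_n) is Cauchy.
Now solve g(N) < 9/100: 8/N < 9/100 <=> N > 8 / (9/100) = 800/9.
The smallest integer strictly greater than 800/9 is N = 89.
Check: g(89) = 8/89 = 8/89 < 9/100; g(88) = 1/11 >= 9/100. So N = 89.

89


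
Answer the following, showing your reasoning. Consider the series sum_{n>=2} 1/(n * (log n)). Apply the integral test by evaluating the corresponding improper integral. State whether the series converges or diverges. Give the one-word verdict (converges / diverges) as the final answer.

Let f(x) = 1/(x*log(x)). Then f is positive, continuous, and decreasing on [2, infinity), so the integral test applies.
Compute the improper integral int_{2}^infinity f(x) dx:
  antiderivative F(x) = log(log(x)).
  F(x) = log(log(x)) -> infinity as x -> infinity. The integral diverges, so by the integral test, the series diverges.

diverges


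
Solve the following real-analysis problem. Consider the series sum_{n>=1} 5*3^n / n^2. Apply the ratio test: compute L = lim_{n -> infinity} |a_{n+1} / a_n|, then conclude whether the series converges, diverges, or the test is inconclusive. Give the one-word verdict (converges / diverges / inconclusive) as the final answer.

Let a_n denote the general term. Form the ratio a_{n+1}/a_n and simplify:
a_{n+1}/a_n = 3*n^2/(n + 1)^2
Take the limit as n -> infinity: L = 3.
Since L = 3 > 1 (or L = infinity), the ratio test implies the series diverges.

diverges


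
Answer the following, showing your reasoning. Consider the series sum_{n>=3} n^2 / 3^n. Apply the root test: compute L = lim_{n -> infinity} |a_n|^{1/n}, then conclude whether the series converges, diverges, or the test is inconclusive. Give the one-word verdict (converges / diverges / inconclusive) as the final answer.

Let a_n denote the general term. Form |a_n|^(1/n) and simplify:
|a_n|^(1/n) = n^(2/n)/3
Take the limit as n -> infinity: L = 1/3.
Since L = 1/3 < 1, the root test implies convergence.

converges


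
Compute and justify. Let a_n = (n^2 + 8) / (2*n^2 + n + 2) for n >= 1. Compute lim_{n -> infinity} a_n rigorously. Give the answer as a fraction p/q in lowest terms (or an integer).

Divide numerator and denominator by n^2, the highest power:
numerator / n^2 = 1 + 8/n^2
denominator / n^2 = 2 + 1/n + 2/n^2
As n -> infinity, all terms of the form c/n^k (k >= 1) tend to 0.
So numerator / n^2 -> 1 and denominator / n^2 -> 2.
Therefore lim a_n = 1/2.

1/2


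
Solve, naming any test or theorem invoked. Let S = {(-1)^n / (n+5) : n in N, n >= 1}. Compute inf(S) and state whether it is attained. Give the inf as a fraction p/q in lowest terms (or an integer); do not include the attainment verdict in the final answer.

Analysis:
- Values: -1/6, 1/7, -1/8, 1/9, -1/10, ...
- Positive terms (even n): 1/(2+5), 1/(4+5), ... decreasing -> max = 1/7 (n=2).
- Negative terms (odd n): -1/(1+5), -1/(3+5), ... increasing -> min = -1/6 (n=1).
- So sup = 1/7 (attained at n=2); inf = -1/6 (attained at n=1).
Conclusion: inf(S) = -1/6, attained in S.

-1/6


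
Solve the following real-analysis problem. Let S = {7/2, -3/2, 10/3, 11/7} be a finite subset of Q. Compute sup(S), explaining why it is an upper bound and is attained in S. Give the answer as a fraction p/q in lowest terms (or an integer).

S is finite, so sup(S) = max(S).
Sorted decreasing:
7/2, 10/3, 11/7, -3/2
The extremum is 7/2.
For every x in S, x <= 7/2. And 7/2 is in S, so it is attained.
Therefore sup(S) = 7/2.

7/2


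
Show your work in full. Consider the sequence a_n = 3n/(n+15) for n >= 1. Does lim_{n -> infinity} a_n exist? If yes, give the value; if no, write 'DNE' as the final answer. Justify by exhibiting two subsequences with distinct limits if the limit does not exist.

Examine the behaviour of a_n along subsequences.
Even-n subsequence a_{2k} = 3(2k)/(2k+15) -> 3. Odd-n subsequence a_{2k+1} = 3(2k+1)/(2k+16) -> 3. Both tend to 3, which suggests the limit is 3; verify directly.
|a_n - 3| = |3n - 3(n+15)| / (n+15) = 45/(n+15) < 45/n for every n >= 1.
Given epsilon > 0, choose a positive integer N > 45/epsilon. Then for all n >= N, |a_n - 3| < 45/n <= 45/N < epsilon.
So by the definition of the limit, lim a_n exists and equals 3.

3


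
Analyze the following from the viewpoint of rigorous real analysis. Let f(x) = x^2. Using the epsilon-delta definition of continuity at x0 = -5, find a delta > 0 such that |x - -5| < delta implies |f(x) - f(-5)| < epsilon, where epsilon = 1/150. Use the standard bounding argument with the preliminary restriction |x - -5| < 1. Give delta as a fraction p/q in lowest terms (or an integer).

Factor: |x^2 - (-5)^2| = |x - -5| * |x + -5|.
Impose |x - -5| < 1 first. Then |x + -5| = |(x - -5) + 2*(-5)| <= |x - -5| + 2*|-5| < 1 + 10 = 11.
So |x^2 - (-5)^2| < delta * 11.
We need delta * 11 <= 1/150, i.e. delta <= 1/150/11 = 1/1650.
Since 1/1650 < 1, this is tighter than 1; take delta = 1/1650.
So delta = 1/1650 works.

1/1650


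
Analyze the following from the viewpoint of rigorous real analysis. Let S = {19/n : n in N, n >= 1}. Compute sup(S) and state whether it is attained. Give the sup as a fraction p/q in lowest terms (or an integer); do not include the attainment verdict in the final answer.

Analysis:
- Values: 19, 19/2, 19/3, 19/4, ... strictly decreasing.
- The maximum is 19 (n=1); sup = 19 (attained).
- The set is bounded below by 0; 19/n -> 0 so 0 is the greatest lower bound.
- 0 is not in the set, so inf = 0 is not attained.
Conclusion: sup(S) = 19, attained in S.

19


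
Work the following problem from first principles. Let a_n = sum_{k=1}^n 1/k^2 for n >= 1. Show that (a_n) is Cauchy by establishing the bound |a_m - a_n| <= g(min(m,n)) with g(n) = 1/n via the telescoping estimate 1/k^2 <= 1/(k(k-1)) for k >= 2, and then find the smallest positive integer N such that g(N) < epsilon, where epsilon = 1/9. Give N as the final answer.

For m > n >= 1: |a_m - a_n| = sum_{k=n+1}^m 1/k^2.
Use 1/k^2 <= 1/(k(k-1)) = 1/(k-1) - 1/k for k >= 2:
sum_{k=n+1}^m 1/k^2 <= sum_{k=n+1}^m (1/(k-1) - 1/k) = 1/n - 1/m <= 1/n.
By symmetry the same bound holds with n,m swapped, so |a_m - a_n| <= 1/min(m,n) = g(min(m,n)). Since g(n) -> 0, (a_n) is Cauchy.
Now solve g(N) < 1/9: 1/N < 1/9 <=> N > 1/(1/9) = 9.
The smallest integer strictly greater than 9 is N = 10.
Check: g(10) = 1/10 < 1/9; g(9) = 1/9 >= 1/9. So N = 10.

10


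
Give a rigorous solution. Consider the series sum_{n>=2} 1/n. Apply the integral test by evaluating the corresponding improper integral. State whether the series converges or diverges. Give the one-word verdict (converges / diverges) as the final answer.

Let f(x) = 1/x. Then f is positive, continuous, and decreasing on [2, infinity), so the integral test applies.
Compute the improper integral int_{2}^infinity f(x) dx:
  antiderivative F(x) = log(x).
  As x -> infinity, log(x) -> infinity.
  So int = infinity - log(2) = infinity. By the integral test, the series diverges.

diverges


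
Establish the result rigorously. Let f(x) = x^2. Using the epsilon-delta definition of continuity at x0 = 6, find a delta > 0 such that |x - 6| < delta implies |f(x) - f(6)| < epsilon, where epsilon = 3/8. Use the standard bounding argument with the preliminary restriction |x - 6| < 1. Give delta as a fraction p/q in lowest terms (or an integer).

Factor: |x^2 - (6)^2| = |x - 6| * |x + 6|.
Impose |x - 6| < 1 first. Then |x + 6| = |(x - 6) + 2*(6)| <= |x - 6| + 2*|6| < 1 + 12 = 13.
So |x^2 - (6)^2| < delta * 13.
We need delta * 13 <= 3/8, i.e. delta <= 3/8/13 = 3/104.
Since 3/104 < 1, this is tighter than 1; take delta = 3/104.
So delta = 3/104 works.

3/104


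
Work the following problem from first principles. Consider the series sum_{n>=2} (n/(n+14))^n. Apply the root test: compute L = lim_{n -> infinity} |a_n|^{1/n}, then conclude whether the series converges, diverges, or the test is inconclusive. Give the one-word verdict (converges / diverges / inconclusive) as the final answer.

Let a_n denote the general term. Form |a_n|^(1/n) and simplify:
|a_n|^(1/n) = n/(n + 14)
Take the limit as n -> infinity: L = 1.
Since L = 1, the root test is inconclusive. (In fact a_n = (n/(n+14))^n -> e^(-14) != 0, so the nth-term test shows divergence; but the root test itself gives no conclusion.)

inconclusive


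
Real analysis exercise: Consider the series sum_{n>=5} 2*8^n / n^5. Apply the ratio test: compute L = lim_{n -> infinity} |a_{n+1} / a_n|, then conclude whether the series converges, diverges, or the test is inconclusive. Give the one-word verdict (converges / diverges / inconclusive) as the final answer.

Let a_n denote the general term. Form the ratio a_{n+1}/a_n and simplify:
a_{n+1}/a_n = 8*n^5/(n + 1)^5
Take the limit as n -> infinity: L = 8.
Since L = 8 > 1 (or L = infinity), the ratio test implies the series diverges.

diverges


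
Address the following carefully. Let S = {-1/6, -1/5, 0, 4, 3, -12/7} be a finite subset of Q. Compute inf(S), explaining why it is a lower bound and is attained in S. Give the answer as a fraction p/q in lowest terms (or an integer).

S is finite, so inf(S) = min(S).
Sorted increasing:
-12/7, -1/5, -1/6, 0, 3, 4
The extremum is -12/7.
For every x in S, x >= -12/7. And -12/7 is in S, so it is attained.
Therefore inf(S) = -12/7.

-12/7


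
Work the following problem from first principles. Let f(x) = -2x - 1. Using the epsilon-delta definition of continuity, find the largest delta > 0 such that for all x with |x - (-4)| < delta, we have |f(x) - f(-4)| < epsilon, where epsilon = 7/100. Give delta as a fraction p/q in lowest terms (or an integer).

We compute f(-4) = -2*(-4) - 1 = 7.
|f(x) - f(-4)| = |-2x - 1 - (7)| = |-2(x - (-4))| = 2|x - (-4)|.
We need 2|x - (-4)| < 7/100, i.e. |x - (-4)| < 7/100 / 2 = 7/200.
So any delta <= 7/200 works. Conversely, if delta > 7/200, then x = -4 + 7/200 satisfies |x - (-4)| = 7/200 < delta but |f(x) - f(-4)| = 2 * 7/200 = 7/100, which is not < 7/100; so no larger delta works.
Hence the largest such delta is 7/200.

7/200


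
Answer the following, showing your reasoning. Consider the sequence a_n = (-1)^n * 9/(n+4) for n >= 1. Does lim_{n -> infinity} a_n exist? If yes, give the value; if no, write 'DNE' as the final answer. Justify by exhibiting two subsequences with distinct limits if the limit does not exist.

Examine the behaviour of a_n along subsequences.
Even-n subsequence a_{2k} = 9/(2k+4) -> 0. Odd-n subsequence a_{2k+1} = -9/(2k+5) -> 0. Both tend to 0, which suggests the limit is 0; verify directly.
|a_n - 0| = 9/(n+4) < 9/n for every n >= 1.
Given epsilon > 0, choose a positive integer N > 9/epsilon. Then for all n >= N, |a_n| < 9/n <= 9/N < epsilon.
So by the definition of the limit, lim a_n exists and equals 0.

0


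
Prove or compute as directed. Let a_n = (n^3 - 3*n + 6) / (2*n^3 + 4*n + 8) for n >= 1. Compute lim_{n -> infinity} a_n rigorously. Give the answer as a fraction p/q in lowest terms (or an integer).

Divide numerator and denominator by n^3, the highest power:
numerator / n^3 = 1 - 3/n^2 + 6/n^3
denominator / n^3 = 2 + 4/n^2 + 8/n^3
As n -> infinity, all terms of the form c/n^k (k >= 1) tend to 0.
So numerator / n^3 -> 1 and denominator / n^3 -> 2.
Therefore lim a_n = 1/2.

1/2


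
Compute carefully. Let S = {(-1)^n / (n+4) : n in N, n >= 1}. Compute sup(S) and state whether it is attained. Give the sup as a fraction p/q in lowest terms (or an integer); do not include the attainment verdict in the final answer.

Analysis:
- Values: -1/5, 1/6, -1/7, 1/8, -1/9, ...
- Positive terms (even n): 1/(2+4), 1/(4+4), ... decreasing -> max = 1/6 (n=2).
- Negative terms (odd n): -1/(1+4), -1/(3+4), ... increasing -> min = -1/5 (n=1).
- So sup = 1/6 (attained at n=2); inf = -1/5 (attained at n=1).
Conclusion: sup(S) = 1/6, attained in S.

1/6


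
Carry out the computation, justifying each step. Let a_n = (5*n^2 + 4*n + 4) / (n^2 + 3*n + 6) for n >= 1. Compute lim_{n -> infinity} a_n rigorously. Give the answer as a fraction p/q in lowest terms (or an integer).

Divide numerator and denominator by n^2, the highest power:
numerator / n^2 = 5 + 4/n + 4/n^2
denominator / n^2 = 1 + 3/n + 6/n^2
As n -> infinity, all terms of the form c/n^k (k >= 1) tend to 0.
So numerator / n^2 -> 5 and denominator / n^2 -> 1.
Therefore lim a_n = 5.

5


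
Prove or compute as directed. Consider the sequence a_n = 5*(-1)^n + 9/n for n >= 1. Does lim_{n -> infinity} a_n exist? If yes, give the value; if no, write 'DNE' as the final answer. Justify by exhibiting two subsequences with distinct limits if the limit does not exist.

Examine the behaviour of a_n along subsequences.
a_{2k} = 5 + 9/(2k) -> 5. a_{2k+1} = -5 + 9/(2k+1) -> -5.
Since these two subsequential limits are 5 and -5, distinct, the full sequence cannot converge (a convergent sequence has all subsequences tending to the same limit). So lim a_n does not exist.

DNE


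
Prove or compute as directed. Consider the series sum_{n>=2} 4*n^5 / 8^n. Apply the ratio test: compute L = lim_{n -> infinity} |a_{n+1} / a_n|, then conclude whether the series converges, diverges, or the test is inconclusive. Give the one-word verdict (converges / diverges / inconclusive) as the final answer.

Let a_n denote the general term. Form the ratio a_{n+1}/a_n and simplify:
a_{n+1}/a_n = (n + 1)^5/(8*n^5)
Take the limit as n -> infinity: L = 1/8.
Since L = 1/8 < 1, the ratio test implies the series converges.

converges


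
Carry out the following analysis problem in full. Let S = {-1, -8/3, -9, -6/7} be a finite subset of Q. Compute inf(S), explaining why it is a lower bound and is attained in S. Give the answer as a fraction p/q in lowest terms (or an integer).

S is finite, so inf(S) = min(S).
Sorted increasing:
-9, -8/3, -1, -6/7
The extremum is -9.
For every x in S, x >= -9. And -9 is in S, so it is attained.
Therefore inf(S) = -9.

-9


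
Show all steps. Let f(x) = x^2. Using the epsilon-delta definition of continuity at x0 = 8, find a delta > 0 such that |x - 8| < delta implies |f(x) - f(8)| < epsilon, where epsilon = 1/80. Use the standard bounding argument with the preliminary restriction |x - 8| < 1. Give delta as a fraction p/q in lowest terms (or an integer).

Factor: |x^2 - (8)^2| = |x - 8| * |x + 8|.
Impose |x - 8| < 1 first. Then |x + 8| = |(x - 8) + 2*(8)| <= |x - 8| + 2*|8| < 1 + 16 = 17.
So |x^2 - (8)^2| < delta * 17.
We need delta * 17 <= 1/80, i.e. delta <= 1/80/17 = 1/1360.
Since 1/1360 < 1, this is tighter than 1; take delta = 1/1360.
So delta = 1/1360 works.

1/1360


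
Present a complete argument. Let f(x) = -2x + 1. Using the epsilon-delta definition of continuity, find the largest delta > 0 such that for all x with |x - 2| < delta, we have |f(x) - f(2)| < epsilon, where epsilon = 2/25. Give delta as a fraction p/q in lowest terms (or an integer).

We compute f(2) = -2*(2) + 1 = -3.
|f(x) - f(2)| = |-2x + 1 - (-3)| = |-2(x - 2)| = 2|x - 2|.
We need 2|x - 2| < 2/25, i.e. |x - 2| < 2/25 / 2 = 1/25.
So any delta <= 1/25 works. Conversely, if delta > 1/25, then x = 2 + 1/25 satisfies |x - 2| = 1/25 < delta but |f(x) - f(2)| = 2 * 1/25 = 2/25, which is not < 2/25; so no larger delta works.
Hence the largest such delta is 1/25.

1/25


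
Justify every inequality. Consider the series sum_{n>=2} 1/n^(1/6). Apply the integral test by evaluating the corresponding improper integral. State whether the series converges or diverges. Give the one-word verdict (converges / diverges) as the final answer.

Let f(x) = x^(-1/6). Then f is positive, continuous, and decreasing on [2, infinity), so the integral test applies.
Compute the improper integral int_{2}^infinity f(x) dx:
  antiderivative F(x) = 6*x^(5/6)/5.
  As x -> infinity, F(x) -> infinity (since p = 1/6 < 1).
  So the integral diverges. By the integral test, the series diverges.

diverges


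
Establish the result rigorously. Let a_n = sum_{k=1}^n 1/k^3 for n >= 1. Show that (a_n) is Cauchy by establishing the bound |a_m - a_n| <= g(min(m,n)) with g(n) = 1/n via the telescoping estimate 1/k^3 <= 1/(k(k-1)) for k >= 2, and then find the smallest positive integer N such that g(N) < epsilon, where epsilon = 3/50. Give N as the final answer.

For m > n >= 1: |a_m - a_n| = sum_{k=n+1}^m 1/k^3.
Use 1/k^3 <= 1/(k(k-1)) = 1/(k-1) - 1/k for k >= 2 (which holds since k^3 >= k^2 >= k(k-1) for k >= 2):
sum_{k=n+1}^m 1/k^3 <= sum_{k=n+1}^m (1/(k-1) - 1/k) = 1/n - 1/m <= 1/n.
By symmetry the same bound holds with n,m swapped, so |a_m - a_n| <= 1/min(m,n) = g(min(m,n)). Since g(n) -> 0, (a_n) is Cauchy.
Now solve g(N) < 3/50: 1/N < 3/50 <=> N > 1/(3/50) = 50/3.
The smallest integer strictly greater than 50/3 is N = 17.
Check: g(17) = 1/17 < 3/50; g(16) = 1/16 >= 3/50. So N = 17.

17


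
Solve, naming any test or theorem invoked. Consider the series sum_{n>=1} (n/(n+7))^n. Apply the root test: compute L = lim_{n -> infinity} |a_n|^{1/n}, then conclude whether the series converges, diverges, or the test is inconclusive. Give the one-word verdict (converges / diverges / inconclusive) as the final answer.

Let a_n denote the general term. Form |a_n|^(1/n) and simplify:
|a_n|^(1/n) = n/(n + 7)
Take the limit as n -> infinity: L = 1.
Since L = 1, the root test is inconclusive. (In fact a_n = (n/(n+7))^n -> e^(-7) != 0, so the nth-term test shows divergence; but the root test itself gives no conclusion.)

inconclusive


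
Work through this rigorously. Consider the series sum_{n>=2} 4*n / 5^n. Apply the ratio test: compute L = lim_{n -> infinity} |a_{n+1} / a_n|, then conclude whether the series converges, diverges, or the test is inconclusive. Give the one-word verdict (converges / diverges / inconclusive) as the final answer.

Let a_n denote the general term. Form the ratio a_{n+1}/a_n and simplify:
a_{n+1}/a_n = (n + 1)/(5*n)
Take the limit as n -> infinity: L = 1/5.
Since L = 1/5 < 1, the ratio test implies the series converges.

converges


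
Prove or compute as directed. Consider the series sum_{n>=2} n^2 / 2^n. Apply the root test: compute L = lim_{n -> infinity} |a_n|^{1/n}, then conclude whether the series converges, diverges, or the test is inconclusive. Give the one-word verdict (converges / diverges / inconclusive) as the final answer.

Let a_n denote the general term. Form |a_n|^(1/n) and simplify:
|a_n|^(1/n) = n^(2/n)/2
Take the limit as n -> infinity: L = 1/2.
Since L = 1/2 < 1, the root test implies convergence.

converges


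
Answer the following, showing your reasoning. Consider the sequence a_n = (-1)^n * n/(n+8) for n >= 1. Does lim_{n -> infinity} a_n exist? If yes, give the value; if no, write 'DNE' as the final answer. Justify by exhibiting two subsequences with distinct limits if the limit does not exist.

Examine the behaviour of a_n along subsequences.
a_{2k} = 2k/(2k+8) -> 1. a_{2k+1} = -(2k+1)/(2k+9) -> -1.
Since these two subsequential limits are 1 and -1, distinct, the full sequence cannot converge (a convergent sequence has all subsequences tending to the same limit). So lim a_n does not exist.

DNE


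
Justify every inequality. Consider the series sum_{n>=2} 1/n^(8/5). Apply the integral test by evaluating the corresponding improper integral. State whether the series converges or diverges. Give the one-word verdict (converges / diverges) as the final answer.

Let f(x) = x^(-8/5). Then f is positive, continuous, and decreasing on [2, infinity), so the integral test applies.
Compute the improper integral int_{2}^infinity f(x) dx:
  antiderivative F(x) = -5/(3*x^(3/5)).
  As x -> infinity, F(x) -> 0 (since p = 8/5 > 1).
  So int = F(infinity) - F(2) = 0 - (-5*2^(2/5)/6) = 5*2^(2/5)/6.
  Finite, so by the integral test, the series converges.

converges


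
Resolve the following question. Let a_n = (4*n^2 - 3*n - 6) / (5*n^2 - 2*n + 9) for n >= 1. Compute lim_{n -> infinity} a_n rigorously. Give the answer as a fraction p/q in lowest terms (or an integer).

Divide numerator and denominator by n^2, the highest power:
numerator / n^2 = 4 - 3/n - 6/n^2
denominator / n^2 = 5 - 2/n + 9/n^2
As n -> infinity, all terms of the form c/n^k (k >= 1) tend to 0.
So numerator / n^2 -> 4 and denominator / n^2 -> 5.
Therefore lim a_n = 4/5.

4/5


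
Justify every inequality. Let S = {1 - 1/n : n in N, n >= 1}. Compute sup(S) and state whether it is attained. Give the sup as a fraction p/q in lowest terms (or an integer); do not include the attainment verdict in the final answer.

Analysis:
- Values: 0, 1/2, 2/3, 3/4, ... strictly increasing.
- Minimum is 0 (n=1); inf = 0 (attained).
- 1 - 1/n -> 1 from below; sup = 1, not attained.
Conclusion: sup(S) = 1, not attained in S.

1


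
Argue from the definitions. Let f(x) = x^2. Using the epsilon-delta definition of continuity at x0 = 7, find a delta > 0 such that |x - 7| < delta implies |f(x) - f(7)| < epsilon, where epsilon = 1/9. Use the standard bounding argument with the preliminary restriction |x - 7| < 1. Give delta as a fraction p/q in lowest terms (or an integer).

Factor: |x^2 - (7)^2| = |x - 7| * |x + 7|.
Impose |x - 7| < 1 first. Then |x + 7| = |(x - 7) + 2*(7)| <= |x - 7| + 2*|7| < 1 + 14 = 15.
So |x^2 - (7)^2| < delta * 15.
We need delta * 15 <= 1/9, i.e. delta <= 1/9/15 = 1/135.
Since 1/135 < 1, this is tighter than 1; take delta = 1/135.
So delta = 1/135 works.

1/135


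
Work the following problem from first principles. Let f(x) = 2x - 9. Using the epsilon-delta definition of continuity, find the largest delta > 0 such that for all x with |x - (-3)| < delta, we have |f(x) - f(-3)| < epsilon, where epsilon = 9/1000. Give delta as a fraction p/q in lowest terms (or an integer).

We compute f(-3) = 2*(-3) - 9 = -15.
|f(x) - f(-3)| = |2x - 9 - (-15)| = |2(x - (-3))| = 2|x - (-3)|.
We need 2|x - (-3)| < 9/1000, i.e. |x - (-3)| < 9/1000 / 2 = 9/2000.
So any delta <= 9/2000 works. Conversely, if delta > 9/2000, then x = -3 + 9/2000 satisfies |x - (-3)| = 9/2000 < delta but |f(x) - f(-3)| = 2 * 9/2000 = 9/1000, which is not < 9/1000; so no larger delta works.
Hence the largest such delta is 9/2000.

9/2000


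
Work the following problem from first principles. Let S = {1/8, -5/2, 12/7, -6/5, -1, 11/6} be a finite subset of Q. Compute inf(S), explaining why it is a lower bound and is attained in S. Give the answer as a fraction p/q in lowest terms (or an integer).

S is finite, so inf(S) = min(S).
Sorted increasing:
-5/2, -6/5, -1, 1/8, 12/7, 11/6
The extremum is -5/2.
For every x in S, x >= -5/2. And -5/2 is in S, so it is attained.
Therefore inf(S) = -5/2.

-5/2


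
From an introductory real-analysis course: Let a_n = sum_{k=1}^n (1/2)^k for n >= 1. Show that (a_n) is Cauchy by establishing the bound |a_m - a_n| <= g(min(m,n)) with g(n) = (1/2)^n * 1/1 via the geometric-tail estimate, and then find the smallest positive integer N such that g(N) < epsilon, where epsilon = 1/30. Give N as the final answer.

For m > n >= 1: |a_m - a_n| = sum_{k=n+1}^m (1/2)^k < sum_{k=n+1}^infinity (1/2)^k = (1/2)^(n+1) / (1 - 1/2) = (1/2)^n * (1/2) * (2/1) = (1/2)^n * 1/1.
So g(n) = (1/2)^n / 1. Since g(n) -> 0, (a_n) is Cauchy.
Now solve g(N) < 1/30: (1/2)^N / 1 < 1/30 <=> 2^N > 1 / (1 * 1/30) = 30.
Check powers of 2: 2^4 = 16 <= 30, 2^5 = 32 > 30.
So the smallest such N is 5. Check: g(5) = 1/(1 * 32) = 1/32 < 1/30.

5


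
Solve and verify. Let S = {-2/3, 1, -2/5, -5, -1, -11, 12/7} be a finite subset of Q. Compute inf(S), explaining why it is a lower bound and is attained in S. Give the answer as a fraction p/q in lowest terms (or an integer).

S is finite, so inf(S) = min(S).
Sorted increasing:
-11, -5, -1, -2/3, -2/5, 1, 12/7
The extremum is -11.
For every x in S, x >= -11. And -11 is in S, so it is attained.
Therefore inf(S) = -11.

-11


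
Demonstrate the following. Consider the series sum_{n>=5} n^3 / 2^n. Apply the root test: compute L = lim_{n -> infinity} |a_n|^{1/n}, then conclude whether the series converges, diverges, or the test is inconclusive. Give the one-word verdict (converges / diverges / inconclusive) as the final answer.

Let a_n denote the general term. Form |a_n|^(1/n) and simplify:
|a_n|^(1/n) = n^(3/n)/2
Take the limit as n -> infinity: L = 1/2.
Since L = 1/2 < 1, the root test implies convergence.

converges


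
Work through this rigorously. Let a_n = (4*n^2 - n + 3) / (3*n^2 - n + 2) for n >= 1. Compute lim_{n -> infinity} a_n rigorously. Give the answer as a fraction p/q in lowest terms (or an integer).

Divide numerator and denominator by n^2, the highest power:
numerator / n^2 = 4 - 1/n + 3/n^2
denominator / n^2 = 3 - 1/n + 2/n^2
As n -> infinity, all terms of the form c/n^k (k >= 1) tend to 0.
So numerator / n^2 -> 4 and denominator / n^2 -> 3.
Therefore lim a_n = 4/3.

4/3


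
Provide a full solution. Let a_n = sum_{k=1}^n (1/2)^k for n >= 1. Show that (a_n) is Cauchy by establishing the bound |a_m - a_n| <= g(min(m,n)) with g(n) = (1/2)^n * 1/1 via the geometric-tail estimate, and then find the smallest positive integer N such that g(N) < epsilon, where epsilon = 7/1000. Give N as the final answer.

For m > n >= 1: |a_m - a_n| = sum_{k=n+1}^m (1/2)^k < sum_{k=n+1}^infinity (1/2)^k = (1/2)^(n+1) / (1 - 1/2) = (1/2)^n * (1/2) * (2/1) = (1/2)^n * 1/1.
So g(n) = (1/2)^n / 1. Since g(n) -> 0, (a_n) is Cauchy.
Now solve g(N) < 7/1000: (1/2)^N / 1 < 7/1000 <=> 2^N > 1 / (1 * 7/1000) = 1000/7.
Check powers of 2: 2^7 = 128 <= 1000/7, 2^8 = 256 > 1000/7.
So the smallest such N is 8. Check: g(8) = 1/(1 * 256) = 1/256 < 7/1000.

8


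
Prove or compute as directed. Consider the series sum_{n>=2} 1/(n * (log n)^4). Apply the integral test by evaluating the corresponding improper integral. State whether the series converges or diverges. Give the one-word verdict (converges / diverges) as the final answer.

Let f(x) = 1/(x*log(x)^4). Then f is positive, continuous, and decreasing on [2, infinity), so the integral test applies.
Compute the improper integral int_{2}^infinity f(x) dx:
  antiderivative F(x) = -1/(3*log(x)^3).
  F(x) -> 0 as x -> infinity.  int = 0 - F(2) = 1/(3*log(2)^3) < infinity. By the integral test, the series converges.

converges


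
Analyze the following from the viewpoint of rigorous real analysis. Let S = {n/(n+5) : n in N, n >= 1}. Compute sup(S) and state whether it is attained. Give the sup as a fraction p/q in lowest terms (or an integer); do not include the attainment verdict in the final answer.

Analysis:
- Values: 1/6, 2/7, 3/8, 4/9, ... strictly increasing.
- Minimum is 1/6 (n=1); inf = 1/6 (attained).
- n/(n+5) = 1 - 5/(n+5) -> 1 from below as n -> infinity, and never equals 1.
- So sup = 1 (not attained).
Conclusion: sup(S) = 1, not attained in S.

1
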